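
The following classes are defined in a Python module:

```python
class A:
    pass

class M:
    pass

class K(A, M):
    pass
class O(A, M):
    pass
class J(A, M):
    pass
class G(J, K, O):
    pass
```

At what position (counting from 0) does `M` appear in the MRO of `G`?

5

L[G] = G + merge(L[J], L[K], L[O], [J K O])
  take J:  [J A M object] + [K A M object] + [O A M object] + [J K O]
  take K:  [A M object] + [K A M object] + [O A M object] + [K O]
  take O:  [A M object] + [A M object] + [O A M object] + [O]
  take A:  [A M object] + [A M object] + [A M object]
  take M:  [M object] + [M object] + [M object]
  take object:  [object] + [object] + [object]
MRO: G J K O A M object
M sits at index 5.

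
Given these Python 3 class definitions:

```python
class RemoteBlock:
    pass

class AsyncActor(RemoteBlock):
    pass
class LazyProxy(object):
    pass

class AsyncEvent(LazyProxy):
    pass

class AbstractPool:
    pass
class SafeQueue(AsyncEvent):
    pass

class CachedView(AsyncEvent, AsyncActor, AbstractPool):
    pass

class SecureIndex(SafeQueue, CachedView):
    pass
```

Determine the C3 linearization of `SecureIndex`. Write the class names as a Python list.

[SecureIndex, SafeQueue, CachedView, AsyncEvent, LazyProxy, AsyncActor, RemoteBlock, AbstractPool, object]

L[SecureIndex] = SecureIndex + merge(L[SafeQueue], L[CachedView], [SafeQueue CachedView])
  take SafeQueue:  [SafeQueue AsyncEvent LazyProxy object] + [CachedView AsyncEvent LazyProxy AsyncActor RemoteBlock AbstractPool object] + [SafeQueue CachedView]
  take CachedView:  [AsyncEvent LazyProxy object] + [CachedView AsyncEvent LazyProxy AsyncActor RemoteBlock AbstractPool object] + [CachedView]
  take AsyncEvent:  [AsyncEvent LazyProxy object] + [AsyncEvent LazyProxy AsyncActor RemoteBlock AbstractPool object]
  take LazyProxy:  [LazyProxy object] + [LazyProxy AsyncActor RemoteBlock AbstractPool object]
  take AsyncActor:  [object] + [AsyncActor RemoteBlock AbstractPool object]
  take RemoteBlock:  [object] + [RemoteBlock AbstractPool object]
  take AbstractPool:  [object] + [AbstractPool object]
  take object:  [object] + [object]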